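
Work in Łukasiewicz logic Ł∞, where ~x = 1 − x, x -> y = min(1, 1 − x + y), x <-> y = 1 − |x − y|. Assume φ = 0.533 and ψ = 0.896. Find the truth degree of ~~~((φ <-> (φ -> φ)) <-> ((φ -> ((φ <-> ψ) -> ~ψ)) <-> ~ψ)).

0.363

φ -> φ = min(1, 1 − 0.533 + 0.533) = min(1, 1.000) = 1.000
φ <-> (φ -> φ) = 1 − |0.533 − 1.000| = 1 − 0.467 = 0.533
φ <-> ψ = 1 − |0.533 − 0.896| = 1 − 0.363 = 0.637
~ψ = 1 − 0.896 = 0.104
(φ <-> ψ) -> ~ψ = min(1, 1 − 0.637 + 0.104) = min(1, 0.467) = 0.467
φ -> ((φ <-> ψ) -> ~ψ) = min(1, 1 − 0.533 + 0.467) = min(1, 0.934) = 0.934
(φ -> ((φ <-> ψ) -> ~ψ)) <-> ~ψ = 1 − |0.934 − 0.104| = 1 − 0.830 = 0.170
(φ <-> (φ -> φ)) <-> ((φ -> ((φ <-> ψ) -> ~ψ)) <-> ~ψ) = 1 − |0.533 − 0.170| = 1 − 0.363 = 0.637
~((φ <-> (φ -> φ)) <-> ((φ -> ((φ <-> ψ) -> ~ψ)) <-> ~ψ)) = 1 − 0.637 = 0.363
~~((φ <-> (φ -> φ)) <-> ((φ -> ((φ <-> ψ) -> ~ψ)) <-> ~ψ)) = 1 − 0.363 = 0.637
~~~((φ <-> (φ -> φ)) <-> ((φ -> ((φ <-> ψ) -> ~ψ)) <-> ~ψ)) = 1 − 0.637 = 0.363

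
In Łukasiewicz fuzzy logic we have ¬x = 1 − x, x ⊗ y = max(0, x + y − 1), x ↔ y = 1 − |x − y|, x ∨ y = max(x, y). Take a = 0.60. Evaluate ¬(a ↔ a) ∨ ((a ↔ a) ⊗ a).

0.60

a ↔ a = 1 − |0.60 − 0.60| = 1 − 0.00 = 1.00
¬(a ↔ a) = 1 − 1.00 = 0.00
(a ↔ a) ⊗ a = max(0, 1.00 + 0.60 − 1) = max(0, 0.60) = 0.60
¬(a ↔ a) ∨ ((a ↔ a) ⊗ a) = max(0.00, 0.60) = 0.60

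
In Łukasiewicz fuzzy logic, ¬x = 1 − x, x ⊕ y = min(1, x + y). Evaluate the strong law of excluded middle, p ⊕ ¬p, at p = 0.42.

¬p = 1 − 0.42 = 0.58
p ⊕ ¬p = min(1, 0.42 + 0.58) = min(1, 1.00) = 1.00
(As expected: always 1 in Ł∞ since a ⊕ (1−a) = 1.)

1.00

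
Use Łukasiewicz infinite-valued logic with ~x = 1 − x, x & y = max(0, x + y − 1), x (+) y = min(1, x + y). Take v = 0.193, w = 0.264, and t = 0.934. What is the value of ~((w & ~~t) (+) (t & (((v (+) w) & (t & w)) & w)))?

~t = 1 − 0.934 = 0.066
~~t = 1 − 0.066 = 0.934
w & ~~t = max(0, 0.264 + 0.934 − 1) = max(0, 0.198) = 0.198
v (+) w = min(1, 0.193 + 0.264) = min(1, 0.457) = 0.457
t & w = max(0, 0.934 + 0.264 − 1) = max(0, 0.198) = 0.198
(v (+) w) & (t & w) = max(0, 0.457 + 0.198 − 1) = max(0, -0.345) = 0.000
((v (+) w) & (t & w)) & w = max(0, 0.000 + 0.264 − 1) = max(0, -0.736) = 0.000
t & (((v (+) w) & (t & w)) & w) = max(0, 0.934 + 0.000 − 1) = max(0, -0.066) = 0.000
(w & ~~t) (+) (t & (((v (+) w) & (t & w)) & w)) = min(1, 0.198 + 0.000) = min(1, 0.198) = 0.198
~((w & ~~t) (+) (t & (((v (+) w) & (t & w)) & w))) = 1 − 0.198 = 0.802

0.802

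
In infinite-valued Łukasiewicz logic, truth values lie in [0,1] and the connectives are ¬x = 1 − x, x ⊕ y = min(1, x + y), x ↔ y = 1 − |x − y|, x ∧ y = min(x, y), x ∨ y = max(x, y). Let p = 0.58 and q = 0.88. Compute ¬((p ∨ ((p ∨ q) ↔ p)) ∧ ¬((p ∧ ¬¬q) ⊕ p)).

1.00

p ∨ q = max(0.58, 0.88) = 0.88
(p ∨ q) ↔ p = 1 − |0.88 − 0.58| = 1 − 0.30 = 0.70
p ∨ ((p ∨ q) ↔ p) = max(0.58, 0.70) = 0.70
¬q = 1 − 0.88 = 0.12
¬¬q = 1 − 0.12 = 0.88
p ∧ ¬¬q = min(0.58, 0.88) = 0.58
(p ∧ ¬¬q) ⊕ p = min(1, 0.58 + 0.58) = min(1, 1.16) = 1.00
¬((p ∧ ¬¬q) ⊕ p) = 1 − 1.00 = 0.00
(p ∨ ((p ∨ q) ↔ p)) ∧ ¬((p ∧ ¬¬q) ⊕ p) = min(0.70, 0.00) = 0.00
¬((p ∨ ((p ∨ q) ↔ p)) ∧ ¬((p ∧ ¬¬q) ⊕ p)) = 1 − 0.00 = 1.00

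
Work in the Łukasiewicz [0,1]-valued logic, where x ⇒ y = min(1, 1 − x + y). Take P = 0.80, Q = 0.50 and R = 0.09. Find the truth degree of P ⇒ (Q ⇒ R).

0.79

Q ⇒ R = min(1, 1 − 0.50 + 0.09) = min(1, 0.59) = 0.59
P ⇒ (Q ⇒ R) = min(1, 1 − 0.80 + 0.59) = min(1, 0.79) = 0.79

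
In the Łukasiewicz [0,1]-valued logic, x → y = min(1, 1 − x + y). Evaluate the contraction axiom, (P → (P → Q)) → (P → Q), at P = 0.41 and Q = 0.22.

0.81

P → Q = min(1, 1 − 0.41 + 0.22) = min(1, 0.81) = 0.81
P → (P → Q) = min(1, 1 − 0.41 + 0.81) = min(1, 1.40) = 1.00
(P → (P → Q)) → (P → Q) = min(1, 1 − 1.00 + 0.81) = min(1, 0.81) = 0.81
(The value 0.81 < 1 shows this instance is not satisfied; fails in Ł∞ (the t-norm is not idempotent).)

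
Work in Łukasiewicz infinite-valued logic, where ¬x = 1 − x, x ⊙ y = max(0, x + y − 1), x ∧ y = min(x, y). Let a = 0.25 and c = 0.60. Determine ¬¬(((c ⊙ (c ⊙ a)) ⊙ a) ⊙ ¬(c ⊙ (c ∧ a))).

0.00

c ⊙ a = max(0, 0.60 + 0.25 − 1) = max(0, -0.15) = 0.00
c ⊙ (c ⊙ a) = max(0, 0.60 + 0.00 − 1) = max(0, -0.40) = 0.00
(c ⊙ (c ⊙ a)) ⊙ a = max(0, 0.00 + 0.25 − 1) = max(0, -0.75) = 0.00
c ∧ a = min(0.60, 0.25) = 0.25
c ⊙ (c ∧ a) = max(0, 0.60 + 0.25 − 1) = max(0, -0.15) = 0.00
¬(c ⊙ (c ∧ a)) = 1 − 0.00 = 1.00
((c ⊙ (c ⊙ a)) ⊙ a) ⊙ ¬(c ⊙ (c ∧ a)) = max(0, 0.00 + 1.00 − 1) = max(0, 0.00) = 0.00
¬(((c ⊙ (c ⊙ a)) ⊙ a) ⊙ ¬(c ⊙ (c ∧ a))) = 1 − 0.00 = 1.00
¬¬(((c ⊙ (c ⊙ a)) ⊙ a) ⊙ ¬(c ⊙ (c ∧ a))) = 1 − 1.00 = 0.00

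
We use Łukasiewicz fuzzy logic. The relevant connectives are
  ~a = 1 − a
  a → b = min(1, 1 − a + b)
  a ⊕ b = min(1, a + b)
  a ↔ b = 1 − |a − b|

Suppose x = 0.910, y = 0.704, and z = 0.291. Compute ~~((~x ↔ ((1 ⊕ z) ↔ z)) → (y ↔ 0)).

0.497

~x = 1 − 0.910 = 0.090
1 ⊕ z = min(1, 1.000 + 0.291) = min(1, 1.291) = 1.000
(1 ⊕ z) ↔ z = 1 − |1.000 − 0.291| = 1 − 0.709 = 0.291
~x ↔ ((1 ⊕ z) ↔ z) = 1 − |0.090 − 0.291| = 1 − 0.201 = 0.799
y ↔ 0 = 1 − |0.704 − 0.000| = 1 − 0.704 = 0.296
(~x ↔ ((1 ⊕ z) ↔ z)) → (y ↔ 0) = min(1, 1 − 0.799 + 0.296) = min(1, 0.497) = 0.497
~((~x ↔ ((1 ⊕ z) ↔ z)) → (y ↔ 0)) = 1 − 0.497 = 0.503
~~((~x ↔ ((1 ⊕ z) ↔ z)) → (y ↔ 0)) = 1 − 0.503 = 0.497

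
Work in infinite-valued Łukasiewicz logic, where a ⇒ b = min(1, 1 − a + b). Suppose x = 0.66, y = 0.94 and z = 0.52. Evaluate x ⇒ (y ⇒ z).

0.92

y ⇒ z = min(1, 1 − 0.94 + 0.52) = min(1, 0.58) = 0.58
x ⇒ (y ⇒ z) = min(1, 1 − 0.66 + 0.58) = min(1, 0.92) = 0.92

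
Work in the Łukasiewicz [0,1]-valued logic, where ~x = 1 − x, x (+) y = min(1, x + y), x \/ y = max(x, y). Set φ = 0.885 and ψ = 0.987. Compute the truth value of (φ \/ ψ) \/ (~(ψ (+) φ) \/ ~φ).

φ \/ ψ = max(0.885, 0.987) = 0.987
ψ (+) φ = min(1, 0.987 + 0.885) = min(1, 1.872) = 1.000
~(ψ (+) φ) = 1 − 1.000 = 0.000
~φ = 1 − 0.885 = 0.115
~(ψ (+) φ) \/ ~φ = max(0.000, 0.115) = 0.115
(φ \/ ψ) \/ (~(ψ (+) φ) \/ ~φ) = max(0.987, 0.115) = 0.987

0.987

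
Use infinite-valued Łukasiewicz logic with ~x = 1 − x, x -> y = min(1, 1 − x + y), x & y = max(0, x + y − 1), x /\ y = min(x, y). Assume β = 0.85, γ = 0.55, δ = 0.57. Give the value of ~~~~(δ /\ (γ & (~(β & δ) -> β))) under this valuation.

0.55

β & δ = max(0, 0.85 + 0.57 − 1) = max(0, 0.42) = 0.42
~(β & δ) = 1 − 0.42 = 0.58
~(β & δ) -> β = min(1, 1 − 0.58 + 0.85) = min(1, 1.27) = 1.00
γ & (~(β & δ) -> β) = max(0, 0.55 + 1.00 − 1) = max(0, 0.55) = 0.55
δ /\ (γ & (~(β & δ) -> β)) = min(0.57, 0.55) = 0.55
~(δ /\ (γ & (~(β & δ) -> β))) = 1 − 0.55 = 0.45
~~(δ /\ (γ & (~(β & δ) -> β))) = 1 − 0.45 = 0.55
~~~(δ /\ (γ & (~(β & δ) -> β))) = 1 − 0.55 = 0.45
~~~~(δ /\ (γ & (~(β & δ) -> β))) = 1 − 0.45 = 0.55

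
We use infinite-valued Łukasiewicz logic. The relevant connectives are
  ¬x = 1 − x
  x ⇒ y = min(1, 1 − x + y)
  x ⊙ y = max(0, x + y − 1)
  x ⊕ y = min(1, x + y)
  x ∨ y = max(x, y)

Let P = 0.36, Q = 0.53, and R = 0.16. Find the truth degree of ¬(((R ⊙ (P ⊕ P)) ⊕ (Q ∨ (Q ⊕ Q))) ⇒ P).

0.64

P ⊕ P = min(1, 0.36 + 0.36) = min(1, 0.72) = 0.72
R ⊙ (P ⊕ P) = max(0, 0.16 + 0.72 − 1) = max(0, -0.12) = 0.00
Q ⊕ Q = min(1, 0.53 + 0.53) = min(1, 1.06) = 1.00
Q ∨ (Q ⊕ Q) = max(0.53, 1.00) = 1.00
(R ⊙ (P ⊕ P)) ⊕ (Q ∨ (Q ⊕ Q)) = min(1, 0.00 + 1.00) = min(1, 1.00) = 1.00
((R ⊙ (P ⊕ P)) ⊕ (Q ∨ (Q ⊕ Q))) ⇒ P = min(1, 1 − 1.00 + 0.36) = min(1, 0.36) = 0.36
¬(((R ⊙ (P ⊕ P)) ⊕ (Q ∨ (Q ⊕ Q))) ⇒ P) = 1 − 0.36 = 0.64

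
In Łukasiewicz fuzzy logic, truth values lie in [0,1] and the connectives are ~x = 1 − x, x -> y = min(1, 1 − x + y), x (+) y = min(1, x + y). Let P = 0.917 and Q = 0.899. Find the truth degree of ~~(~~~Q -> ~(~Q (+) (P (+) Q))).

0.899

~Q = 1 − 0.899 = 0.101
~~Q = 1 − 0.101 = 0.899
~~~Q = 1 − 0.899 = 0.101
P (+) Q = min(1, 0.917 + 0.899) = min(1, 1.816) = 1.000
~Q (+) (P (+) Q) = min(1, 0.101 + 1.000) = min(1, 1.101) = 1.000
~(~Q (+) (P (+) Q)) = 1 − 1.000 = 0.000
~~~Q -> ~(~Q (+) (P (+) Q)) = min(1, 1 − 0.101 + 0.000) = min(1, 0.899) = 0.899
~(~~~Q -> ~(~Q (+) (P (+) Q))) = 1 − 0.899 = 0.101
~~(~~~Q -> ~(~Q (+) (P (+) Q))) = 1 − 0.101 = 0.899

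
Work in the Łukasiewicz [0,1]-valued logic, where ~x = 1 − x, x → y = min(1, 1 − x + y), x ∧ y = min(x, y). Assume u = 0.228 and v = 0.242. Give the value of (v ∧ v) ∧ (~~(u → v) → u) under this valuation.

v ∧ v = min(0.242, 0.242) = 0.242
u → v = min(1, 1 − 0.228 + 0.242) = min(1, 1.014) = 1.000
~(u → v) = 1 − 1.000 = 0.000
~~(u → v) = 1 − 0.000 = 1.000
~~(u → v) → u = min(1, 1 − 1.000 + 0.228) = min(1, 0.228) = 0.228
(v ∧ v) ∧ (~~(u → v) → u) = min(0.242, 0.228) = 0.228

0.228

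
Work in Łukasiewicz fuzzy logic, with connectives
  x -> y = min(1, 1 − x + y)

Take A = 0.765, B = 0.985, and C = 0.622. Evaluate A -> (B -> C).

B -> C = min(1, 1 − 0.985 + 0.622) = min(1, 0.637) = 0.637
A -> (B -> C) = min(1, 1 − 0.765 + 0.637) = min(1, 0.872) = 0.872

0.872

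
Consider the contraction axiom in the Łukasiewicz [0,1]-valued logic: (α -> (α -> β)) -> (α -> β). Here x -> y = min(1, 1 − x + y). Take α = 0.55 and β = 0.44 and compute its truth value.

0.89

α -> β = min(1, 1 − 0.55 + 0.44) = min(1, 0.89) = 0.89
α -> (α -> β) = min(1, 1 − 0.55 + 0.89) = min(1, 1.34) = 1.00
(α -> (α -> β)) -> (α -> β) = min(1, 1 − 1.00 + 0.89) = min(1, 0.89) = 0.89
(The value 0.89 < 1 shows this instance is not satisfied; fails in Ł∞ (the t-norm is not idempotent).)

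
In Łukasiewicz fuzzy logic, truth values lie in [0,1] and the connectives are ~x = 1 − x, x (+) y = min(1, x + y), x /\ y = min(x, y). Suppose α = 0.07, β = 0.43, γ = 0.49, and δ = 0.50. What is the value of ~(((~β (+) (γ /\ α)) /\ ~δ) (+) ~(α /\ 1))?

0.00

~β = 1 − 0.43 = 0.57
γ /\ α = min(0.49, 0.07) = 0.07
~β (+) (γ /\ α) = min(1, 0.57 + 0.07) = min(1, 0.64) = 0.64
~δ = 1 − 0.50 = 0.50
(~β (+) (γ /\ α)) /\ ~δ = min(0.64, 0.50) = 0.50
α /\ 1 = min(0.07, 1.00) = 0.07
~(α /\ 1) = 1 − 0.07 = 0.93
((~β (+) (γ /\ α)) /\ ~δ) (+) ~(α /\ 1) = min(1, 0.50 + 0.93) = min(1, 1.43) = 1.00
~(((~β (+) (γ /\ α)) /\ ~δ) (+) ~(α /\ 1)) = 1 − 1.00 = 0.00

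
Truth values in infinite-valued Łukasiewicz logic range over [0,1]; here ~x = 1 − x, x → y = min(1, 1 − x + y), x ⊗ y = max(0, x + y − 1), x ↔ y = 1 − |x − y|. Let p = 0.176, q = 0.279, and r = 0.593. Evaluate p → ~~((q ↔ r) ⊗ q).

q ↔ r = 1 − |0.279 − 0.593| = 1 − 0.314 = 0.686
(q ↔ r) ⊗ q = max(0, 0.686 + 0.279 − 1) = max(0, -0.035) = 0.000
~((q ↔ r) ⊗ q) = 1 − 0.000 = 1.000
~~((q ↔ r) ⊗ q) = 1 − 1.000 = 0.000
p → ~~((q ↔ r) ⊗ q) = min(1, 1 − 0.176 + 0.000) = min(1, 0.824) = 0.824

0.824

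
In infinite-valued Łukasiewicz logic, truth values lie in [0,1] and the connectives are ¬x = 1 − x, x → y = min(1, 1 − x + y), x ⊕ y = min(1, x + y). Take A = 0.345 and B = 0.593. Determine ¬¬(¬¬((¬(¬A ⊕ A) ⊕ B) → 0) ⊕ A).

0.752

¬A = 1 − 0.345 = 0.655
¬A ⊕ A = min(1, 0.655 + 0.345) = min(1, 1.000) = 1.000
¬(¬A ⊕ A) = 1 − 1.000 = 0.000
¬(¬A ⊕ A) ⊕ B = min(1, 0.000 + 0.593) = min(1, 0.593) = 0.593
(¬(¬A ⊕ A) ⊕ B) → 0 = min(1, 1 − 0.593 + 0.000) = min(1, 0.407) = 0.407
¬((¬(¬A ⊕ A) ⊕ B) → 0) = 1 − 0.407 = 0.593
¬¬((¬(¬A ⊕ A) ⊕ B) → 0) = 1 − 0.593 = 0.407
¬¬((¬(¬A ⊕ A) ⊕ B) → 0) ⊕ A = min(1, 0.407 + 0.345) = min(1, 0.752) = 0.752
¬(¬¬((¬(¬A ⊕ A) ⊕ B) → 0) ⊕ A) = 1 − 0.752 = 0.248
¬¬(¬¬((¬(¬A ⊕ A) ⊕ B) → 0) ⊕ A) = 1 − 0.248 = 0.752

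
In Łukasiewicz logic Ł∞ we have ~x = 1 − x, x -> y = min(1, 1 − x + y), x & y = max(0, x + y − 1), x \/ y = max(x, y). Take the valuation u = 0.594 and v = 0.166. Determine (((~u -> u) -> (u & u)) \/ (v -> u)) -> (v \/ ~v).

0.834

~u = 1 − 0.594 = 0.406
~u -> u = min(1, 1 − 0.406 + 0.594) = min(1, 1.188) = 1.000
u & u = max(0, 0.594 + 0.594 − 1) = max(0, 0.188) = 0.188
(~u -> u) -> (u & u) = min(1, 1 − 1.000 + 0.188) = min(1, 0.188) = 0.188
v -> u = min(1, 1 − 0.166 + 0.594) = min(1, 1.428) = 1.000
((~u -> u) -> (u & u)) \/ (v -> u) = max(0.188, 1.000) = 1.000
~v = 1 − 0.166 = 0.834
v \/ ~v = max(0.166, 0.834) = 0.834
(((~u -> u) -> (u & u)) \/ (v -> u)) -> (v \/ ~v) = min(1, 1 − 1.000 + 0.834) = min(1, 0.834) = 0.834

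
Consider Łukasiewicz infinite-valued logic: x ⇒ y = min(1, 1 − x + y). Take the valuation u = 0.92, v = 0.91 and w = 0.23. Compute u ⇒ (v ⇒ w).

0.40

v ⇒ w = min(1, 1 − 0.91 + 0.23) = min(1, 0.32) = 0.32
u ⇒ (v ⇒ w) = min(1, 1 − 0.92 + 0.32) = min(1, 0.40) = 0.40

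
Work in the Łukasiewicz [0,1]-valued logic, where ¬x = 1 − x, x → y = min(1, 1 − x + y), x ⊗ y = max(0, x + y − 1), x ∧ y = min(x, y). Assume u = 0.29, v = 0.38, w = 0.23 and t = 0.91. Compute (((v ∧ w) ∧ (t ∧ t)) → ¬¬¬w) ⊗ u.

0.29

v ∧ w = min(0.38, 0.23) = 0.23
t ∧ t = min(0.91, 0.91) = 0.91
(v ∧ w) ∧ (t ∧ t) = min(0.23, 0.91) = 0.23
¬w = 1 − 0.23 = 0.77
¬¬w = 1 − 0.77 = 0.23
¬¬¬w = 1 − 0.23 = 0.77
((v ∧ w) ∧ (t ∧ t)) → ¬¬¬w = min(1, 1 − 0.23 + 0.77) = min(1, 1.54) = 1.00
(((v ∧ w) ∧ (t ∧ t)) → ¬¬¬w) ⊗ u = max(0, 1.00 + 0.29 − 1) = max(0, 0.29) = 0.29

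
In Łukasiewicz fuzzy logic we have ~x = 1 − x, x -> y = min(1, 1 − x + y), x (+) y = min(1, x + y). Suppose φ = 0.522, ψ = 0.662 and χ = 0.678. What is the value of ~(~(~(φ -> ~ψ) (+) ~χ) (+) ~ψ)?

~ψ = 1 − 0.662 = 0.338
φ -> ~ψ = min(1, 1 − 0.522 + 0.338) = min(1, 0.816) = 0.816
~(φ -> ~ψ) = 1 − 0.816 = 0.184
~χ = 1 − 0.678 = 0.322
~(φ -> ~ψ) (+) ~χ = min(1, 0.184 + 0.322) = min(1, 0.506) = 0.506
~(~(φ -> ~ψ) (+) ~χ) = 1 − 0.506 = 0.494
~(~(φ -> ~ψ) (+) ~χ) (+) ~ψ = min(1, 0.494 + 0.338) = min(1, 0.832) = 0.832
~(~(~(φ -> ~ψ) (+) ~χ) (+) ~ψ) = 1 − 0.832 = 0.168

0.168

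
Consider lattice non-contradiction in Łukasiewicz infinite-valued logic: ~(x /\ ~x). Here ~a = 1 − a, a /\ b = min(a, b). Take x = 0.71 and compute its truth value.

0.71

~x = 1 − 0.71 = 0.29
x /\ ~x = min(0.71, 0.29) = 0.29
~(x /\ ~x) = 1 − 0.29 = 0.71
(The value 0.71 < 1 shows this instance is not satisfied; not a Ł∞-tautology — its value is 1 − min(a, 1−a).)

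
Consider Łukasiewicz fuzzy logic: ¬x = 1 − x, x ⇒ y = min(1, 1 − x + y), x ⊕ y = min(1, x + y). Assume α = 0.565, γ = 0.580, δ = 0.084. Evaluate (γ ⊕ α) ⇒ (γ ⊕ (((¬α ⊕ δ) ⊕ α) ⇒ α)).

γ ⊕ α = min(1, 0.580 + 0.565) = min(1, 1.145) = 1.000
¬α = 1 − 0.565 = 0.435
¬α ⊕ δ = min(1, 0.435 + 0.084) = min(1, 0.519) = 0.519
(¬α ⊕ δ) ⊕ α = min(1, 0.519 + 0.565) = min(1, 1.084) = 1.000
((¬α ⊕ δ) ⊕ α) ⇒ α = min(1, 1 − 1.000 + 0.565) = min(1, 0.565) = 0.565
γ ⊕ (((¬α ⊕ δ) ⊕ α) ⇒ α) = min(1, 0.580 + 0.565) = min(1, 1.145) = 1.000
(γ ⊕ α) ⇒ (γ ⊕ (((¬α ⊕ δ) ⊕ α) ⇒ α)) = min(1, 1 − 1.000 + 1.000) = min(1, 1.000) = 1.000

1.000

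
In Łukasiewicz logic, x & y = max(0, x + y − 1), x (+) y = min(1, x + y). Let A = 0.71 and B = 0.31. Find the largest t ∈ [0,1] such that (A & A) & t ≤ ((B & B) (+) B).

A & A = max(0, 0.71 + 0.71 − 1) = max(0, 0.42) = 0.42
So the left factor is A & A = 0.42.
B & B = max(0, 0.31 + 0.31 − 1) = max(0, -0.38) = 0.00
(B & B) (+) B = min(1, 0.00 + 0.31) = min(1, 0.31) = 0.31
So the right-hand bound is (B & B) (+) B = 0.31.
The residuum of the Łukasiewicz t-norm gives the supremum: min(1, 1 − 0.42 + 0.31).
1 − 0.42 + 0.31 = 0.89, so t = min(1, 0.89) = 0.89.
Check: 0.42 & 0.89 = max(0, 0.31) = 0.31 ≤ 0.31.

0.89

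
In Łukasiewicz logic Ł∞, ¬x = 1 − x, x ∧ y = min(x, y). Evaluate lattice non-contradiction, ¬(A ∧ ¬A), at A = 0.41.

¬A = 1 − 0.41 = 0.59
A ∧ ¬A = min(0.41, 0.59) = 0.41
¬(A ∧ ¬A) = 1 − 0.41 = 0.59
(The value 0.59 < 1 shows this instance is not satisfied; not a Ł∞-tautology — its value is 1 − min(a, 1−a).)

0.59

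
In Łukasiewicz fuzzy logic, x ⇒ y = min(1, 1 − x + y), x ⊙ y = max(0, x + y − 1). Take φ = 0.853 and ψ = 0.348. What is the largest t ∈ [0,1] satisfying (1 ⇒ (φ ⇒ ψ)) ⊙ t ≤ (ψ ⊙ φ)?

φ ⇒ ψ = min(1, 1 − 0.853 + 0.348) = min(1, 0.495) = 0.495
1 ⇒ (φ ⇒ ψ) = min(1, 1 − 1.000 + 0.495) = min(1, 0.495) = 0.495
So the left factor is 1 ⇒ (φ ⇒ ψ) = 0.495.
ψ ⊙ φ = max(0, 0.348 + 0.853 − 1) = max(0, 0.201) = 0.201
So the right-hand bound is ψ ⊙ φ = 0.201.
The residuum of the Łukasiewicz t-norm gives the supremum: min(1, 1 − 0.495 + 0.201).
1 − 0.495 + 0.201 = 0.706, so t = min(1, 0.706) = 0.706.
Check: 0.495 ⊙ 0.706 = max(0, 0.201) = 0.201 ≤ 0.201.

0.706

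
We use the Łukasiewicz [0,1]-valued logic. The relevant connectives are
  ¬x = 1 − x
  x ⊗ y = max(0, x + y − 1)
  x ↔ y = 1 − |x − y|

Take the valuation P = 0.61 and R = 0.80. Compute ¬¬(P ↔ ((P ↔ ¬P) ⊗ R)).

0.97

¬P = 1 − 0.61 = 0.39
P ↔ ¬P = 1 − |0.61 − 0.39| = 1 − 0.22 = 0.78
(P ↔ ¬P) ⊗ R = max(0, 0.78 + 0.80 − 1) = max(0, 0.58) = 0.58
P ↔ ((P ↔ ¬P) ⊗ R) = 1 − |0.61 − 0.58| = 1 − 0.03 = 0.97
¬(P ↔ ((P ↔ ¬P) ⊗ R)) = 1 − 0.97 = 0.03
¬¬(P ↔ ((P ↔ ¬P) ⊗ R)) = 1 − 0.03 = 0.97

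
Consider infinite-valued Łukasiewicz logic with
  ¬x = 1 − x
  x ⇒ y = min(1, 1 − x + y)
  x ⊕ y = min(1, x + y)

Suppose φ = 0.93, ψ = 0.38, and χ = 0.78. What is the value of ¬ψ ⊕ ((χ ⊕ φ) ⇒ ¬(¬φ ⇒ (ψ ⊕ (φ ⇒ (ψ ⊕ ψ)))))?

¬ψ = 1 − 0.38 = 0.62
χ ⊕ φ = min(1, 0.78 + 0.93) = min(1, 1.71) = 1.00
¬φ = 1 − 0.93 = 0.07
ψ ⊕ ψ = min(1, 0.38 + 0.38) = min(1, 0.76) = 0.76
φ ⇒ (ψ ⊕ ψ) = min(1, 1 − 0.93 + 0.76) = min(1, 0.83) = 0.83
ψ ⊕ (φ ⇒ (ψ ⊕ ψ)) = min(1, 0.38 + 0.83) = min(1, 1.21) = 1.00
¬φ ⇒ (ψ ⊕ (φ ⇒ (ψ ⊕ ψ))) = min(1, 1 − 0.07 + 1.00) = min(1, 1.93) = 1.00
¬(¬φ ⇒ (ψ ⊕ (φ ⇒ (ψ ⊕ ψ)))) = 1 − 1.00 = 0.00
(χ ⊕ φ) ⇒ ¬(¬φ ⇒ (ψ ⊕ (φ ⇒ (ψ ⊕ ψ)))) = min(1, 1 − 1.00 + 0.00) = min(1, 0.00) = 0.00
¬ψ ⊕ ((χ ⊕ φ) ⇒ ¬(¬φ ⇒ (ψ ⊕ (φ ⇒ (ψ ⊕ ψ))))) = min(1, 0.62 + 0.00) = min(1, 0.62) = 0.62

0.62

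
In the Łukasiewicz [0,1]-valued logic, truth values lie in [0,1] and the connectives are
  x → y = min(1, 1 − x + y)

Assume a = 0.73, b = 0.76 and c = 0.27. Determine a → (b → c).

b → c = min(1, 1 − 0.76 + 0.27) = min(1, 0.51) = 0.51
a → (b → c) = min(1, 1 − 0.73 + 0.51) = min(1, 0.78) = 0.78

0.78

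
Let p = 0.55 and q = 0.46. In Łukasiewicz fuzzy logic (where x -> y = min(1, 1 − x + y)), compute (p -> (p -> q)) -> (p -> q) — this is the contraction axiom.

p -> q = min(1, 1 − 0.55 + 0.46) = min(1, 0.91) = 0.91
p -> (p -> q) = min(1, 1 − 0.55 + 0.91) = min(1, 1.36) = 1.00
(p -> (p -> q)) -> (p -> q) = min(1, 1 − 1.00 + 0.91) = min(1, 0.91) = 0.91
(The value 0.91 < 1 shows this instance is not satisfied; fails in Ł∞ (the t-norm is not idempotent).)

0.91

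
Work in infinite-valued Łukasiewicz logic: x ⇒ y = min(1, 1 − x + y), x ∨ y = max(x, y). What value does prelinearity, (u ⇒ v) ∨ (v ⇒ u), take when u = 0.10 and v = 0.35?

u ⇒ v = min(1, 1 − 0.10 + 0.35) = min(1, 1.25) = 1.00
v ⇒ u = min(1, 1 − 0.35 + 0.10) = min(1, 0.75) = 0.75
(u ⇒ v) ∨ (v ⇒ u) = max(1.00, 0.75) = 1.00
(As expected: a Ł∞-tautology — holds in every MV-chain.)

1.00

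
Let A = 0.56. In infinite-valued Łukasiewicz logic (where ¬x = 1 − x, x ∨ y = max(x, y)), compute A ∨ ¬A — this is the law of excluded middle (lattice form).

¬A = 1 − 0.56 = 0.44
A ∨ ¬A = max(0.56, 0.44) = 0.56
(The value 0.56 < 1 shows this instance is not satisfied; not a Ł∞-tautology — its value is max(a, 1−a).)

0.56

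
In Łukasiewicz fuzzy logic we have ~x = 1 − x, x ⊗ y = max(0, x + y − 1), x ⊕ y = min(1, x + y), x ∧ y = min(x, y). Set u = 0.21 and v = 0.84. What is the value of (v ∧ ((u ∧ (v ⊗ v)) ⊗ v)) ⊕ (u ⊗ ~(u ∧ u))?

v ⊗ v = max(0, 0.84 + 0.84 − 1) = max(0, 0.68) = 0.68
u ∧ (v ⊗ v) = min(0.21, 0.68) = 0.21
(u ∧ (v ⊗ v)) ⊗ v = max(0, 0.21 + 0.84 − 1) = max(0, 0.05) = 0.05
v ∧ ((u ∧ (v ⊗ v)) ⊗ v) = min(0.84, 0.05) = 0.05
u ∧ u = min(0.21, 0.21) = 0.21
~(u ∧ u) = 1 − 0.21 = 0.79
u ⊗ ~(u ∧ u) = max(0, 0.21 + 0.79 − 1) = max(0, 0.00) = 0.00
(v ∧ ((u ∧ (v ⊗ v)) ⊗ v)) ⊕ (u ⊗ ~(u ∧ u)) = min(1, 0.05 + 0.00) = min(1, 0.05) = 0.05

0.05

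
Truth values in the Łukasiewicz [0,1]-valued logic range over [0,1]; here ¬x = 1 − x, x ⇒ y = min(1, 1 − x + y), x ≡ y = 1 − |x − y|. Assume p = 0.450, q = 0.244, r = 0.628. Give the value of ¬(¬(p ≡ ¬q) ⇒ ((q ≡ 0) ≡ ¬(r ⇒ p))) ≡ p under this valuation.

0.550

¬q = 1 − 0.244 = 0.756
p ≡ ¬q = 1 − |0.450 − 0.756| = 1 − 0.306 = 0.694
¬(p ≡ ¬q) = 1 − 0.694 = 0.306
q ≡ 0 = 1 − |0.244 − 0.000| = 1 − 0.244 = 0.756
r ⇒ p = min(1, 1 − 0.628 + 0.450) = min(1, 0.822) = 0.822
¬(r ⇒ p) = 1 − 0.822 = 0.178
(q ≡ 0) ≡ ¬(r ⇒ p) = 1 − |0.756 − 0.178| = 1 − 0.578 = 0.422
¬(p ≡ ¬q) ⇒ ((q ≡ 0) ≡ ¬(r ⇒ p)) = min(1, 1 − 0.306 + 0.422) = min(1, 1.116) = 1.000
¬(¬(p ≡ ¬q) ⇒ ((q ≡ 0) ≡ ¬(r ⇒ p))) = 1 − 1.000 = 0.000
¬(¬(p ≡ ¬q) ⇒ ((q ≡ 0) ≡ ¬(r ⇒ p))) ≡ p = 1 − |0.000 − 0.450| = 1 − 0.450 = 0.550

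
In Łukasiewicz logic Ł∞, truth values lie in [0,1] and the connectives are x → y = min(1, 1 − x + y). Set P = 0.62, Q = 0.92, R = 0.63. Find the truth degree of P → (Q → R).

Q → R = min(1, 1 − 0.92 + 0.63) = min(1, 0.71) = 0.71
P → (Q → R) = min(1, 1 − 0.62 + 0.71) = min(1, 1.09) = 1.00

1.00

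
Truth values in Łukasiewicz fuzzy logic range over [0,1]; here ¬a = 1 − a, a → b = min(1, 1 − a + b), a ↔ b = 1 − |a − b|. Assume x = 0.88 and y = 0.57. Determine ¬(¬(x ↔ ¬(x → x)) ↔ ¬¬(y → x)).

x → x = min(1, 1 − 0.88 + 0.88) = min(1, 1.00) = 1.00
¬(x → x) = 1 − 1.00 = 0.00
x ↔ ¬(x → x) = 1 − |0.88 − 0.00| = 1 − 0.88 = 0.12
¬(x ↔ ¬(x → x)) = 1 − 0.12 = 0.88
y → x = min(1, 1 − 0.57 + 0.88) = min(1, 1.31) = 1.00
¬(y → x) = 1 − 1.00 = 0.00
¬¬(y → x) = 1 − 0.00 = 1.00
¬(x ↔ ¬(x → x)) ↔ ¬¬(y → x) = 1 − |0.88 − 1.00| = 1 − 0.12 = 0.88
¬(¬(x ↔ ¬(x → x)) ↔ ¬¬(y → x)) = 1 − 0.88 = 0.12

0.12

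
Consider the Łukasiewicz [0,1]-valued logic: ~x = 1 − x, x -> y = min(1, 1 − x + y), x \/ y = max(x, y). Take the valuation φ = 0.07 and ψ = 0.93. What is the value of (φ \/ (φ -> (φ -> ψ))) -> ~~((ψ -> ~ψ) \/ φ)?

φ -> ψ = min(1, 1 − 0.07 + 0.93) = min(1, 1.86) = 1.00
φ -> (φ -> ψ) = min(1, 1 − 0.07 + 1.00) = min(1, 1.93) = 1.00
φ \/ (φ -> (φ -> ψ)) = max(0.07, 1.00) = 1.00
~ψ = 1 − 0.93 = 0.07
ψ -> ~ψ = min(1, 1 − 0.93 + 0.07) = min(1, 0.14) = 0.14
(ψ -> ~ψ) \/ φ = max(0.14, 0.07) = 0.14
~((ψ -> ~ψ) \/ φ) = 1 − 0.14 = 0.86
~~((ψ -> ~ψ) \/ φ) = 1 − 0.86 = 0.14
(φ \/ (φ -> (φ -> ψ))) -> ~~((ψ -> ~ψ) \/ φ) = min(1, 1 − 1.00 + 0.14) = min(1, 0.14) = 0.14

0.14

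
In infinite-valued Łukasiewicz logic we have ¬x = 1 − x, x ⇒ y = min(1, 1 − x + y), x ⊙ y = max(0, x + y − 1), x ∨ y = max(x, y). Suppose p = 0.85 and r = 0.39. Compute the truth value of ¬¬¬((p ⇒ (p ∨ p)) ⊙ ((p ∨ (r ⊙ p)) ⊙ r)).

0.76

p ∨ p = max(0.85, 0.85) = 0.85
p ⇒ (p ∨ p) = min(1, 1 − 0.85 + 0.85) = min(1, 1.00) = 1.00
r ⊙ p = max(0, 0.39 + 0.85 − 1) = max(0, 0.24) = 0.24
p ∨ (r ⊙ p) = max(0.85, 0.24) = 0.85
(p ∨ (r ⊙ p)) ⊙ r = max(0, 0.85 + 0.39 − 1) = max(0, 0.24) = 0.24
(p ⇒ (p ∨ p)) ⊙ ((p ∨ (r ⊙ p)) ⊙ r) = max(0, 1.00 + 0.24 − 1) = max(0, 0.24) = 0.24
¬((p ⇒ (p ∨ p)) ⊙ ((p ∨ (r ⊙ p)) ⊙ r)) = 1 − 0.24 = 0.76
¬¬((p ⇒ (p ∨ p)) ⊙ ((p ∨ (r ⊙ p)) ⊙ r)) = 1 − 0.76 = 0.24
¬¬¬((p ⇒ (p ∨ p)) ⊙ ((p ∨ (r ⊙ p)) ⊙ r)) = 1 − 0.24 = 0.76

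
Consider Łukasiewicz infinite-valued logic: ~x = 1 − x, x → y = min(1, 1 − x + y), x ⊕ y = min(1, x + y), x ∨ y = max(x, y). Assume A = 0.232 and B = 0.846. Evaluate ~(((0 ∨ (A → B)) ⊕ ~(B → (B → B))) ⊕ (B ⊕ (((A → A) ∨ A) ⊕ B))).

A → B = min(1, 1 − 0.232 + 0.846) = min(1, 1.614) = 1.000
0 ∨ (A → B) = max(0.000, 1.000) = 1.000
B → B = min(1, 1 − 0.846 + 0.846) = min(1, 1.000) = 1.000
B → (B → B) = min(1, 1 − 0.846 + 1.000) = min(1, 1.154) = 1.000
~(B → (B → B)) = 1 − 1.000 = 0.000
(0 ∨ (A → B)) ⊕ ~(B → (B → B)) = min(1, 1.000 + 0.000) = min(1, 1.000) = 1.000
A → A = min(1, 1 − 0.232 + 0.232) = min(1, 1.000) = 1.000
(A → A) ∨ A = max(1.000, 0.232) = 1.000
((A → A) ∨ A) ⊕ B = min(1, 1.000 + 0.846) = min(1, 1.846) = 1.000
B ⊕ (((A → A) ∨ A) ⊕ B) = min(1, 0.846 + 1.000) = min(1, 1.846) = 1.000
((0 ∨ (A → B)) ⊕ ~(B → (B → B))) ⊕ (B ⊕ (((A → A) ∨ A) ⊕ B)) = min(1, 1.000 + 1.000) = min(1, 2.000) = 1.000
~(((0 ∨ (A → B)) ⊕ ~(B → (B → B))) ⊕ (B ⊕ (((A → A) ∨ A) ⊕ B))) = 1 − 1.000 = 0.000

0.000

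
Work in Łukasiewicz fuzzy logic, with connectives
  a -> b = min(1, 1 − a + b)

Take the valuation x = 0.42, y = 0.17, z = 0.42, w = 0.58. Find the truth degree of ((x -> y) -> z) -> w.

x -> y = min(1, 1 − 0.42 + 0.17) = min(1, 0.75) = 0.75
(x -> y) -> z = min(1, 1 − 0.75 + 0.42) = min(1, 0.67) = 0.67
((x -> y) -> z) -> w = min(1, 1 − 0.67 + 0.58) = min(1, 0.91) = 0.91

0.91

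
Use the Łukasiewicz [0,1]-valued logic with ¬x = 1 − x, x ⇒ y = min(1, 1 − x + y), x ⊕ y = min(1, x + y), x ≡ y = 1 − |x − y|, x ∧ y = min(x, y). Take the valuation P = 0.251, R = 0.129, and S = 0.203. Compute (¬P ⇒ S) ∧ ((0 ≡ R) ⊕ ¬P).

¬P = 1 − 0.251 = 0.749
¬P ⇒ S = min(1, 1 − 0.749 + 0.203) = min(1, 0.454) = 0.454
0 ≡ R = 1 − |0.000 − 0.129| = 1 − 0.129 = 0.871
(0 ≡ R) ⊕ ¬P = min(1, 0.871 + 0.749) = min(1, 1.620) = 1.000
(¬P ⇒ S) ∧ ((0 ≡ R) ⊕ ¬P) = min(0.454, 1.000) = 0.454

0.454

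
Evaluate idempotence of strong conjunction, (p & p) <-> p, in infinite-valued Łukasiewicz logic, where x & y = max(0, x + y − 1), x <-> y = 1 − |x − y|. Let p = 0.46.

0.54

p & p = max(0, 0.46 + 0.46 − 1) = max(0, -0.08) = 0.00
(p & p) <-> p = 1 − |0.00 − 0.46| = 1 − 0.46 = 0.54
(The value 0.54 < 1 shows this instance is not satisfied; fails in Ł∞ since a ⊗ a = max(0, 2a−1) ≠ a in general.)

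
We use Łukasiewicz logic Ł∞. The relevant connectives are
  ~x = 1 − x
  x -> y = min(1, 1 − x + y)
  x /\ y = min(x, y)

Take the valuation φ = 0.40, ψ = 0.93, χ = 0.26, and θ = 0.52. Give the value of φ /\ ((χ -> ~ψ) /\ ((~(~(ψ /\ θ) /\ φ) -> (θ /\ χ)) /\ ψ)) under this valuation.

~ψ = 1 − 0.93 = 0.07
χ -> ~ψ = min(1, 1 − 0.26 + 0.07) = min(1, 0.81) = 0.81
ψ /\ θ = min(0.93, 0.52) = 0.52
~(ψ /\ θ) = 1 − 0.52 = 0.48
~(ψ /\ θ) /\ φ = min(0.48, 0.40) = 0.40
~(~(ψ /\ θ) /\ φ) = 1 − 0.40 = 0.60
θ /\ χ = min(0.52, 0.26) = 0.26
~(~(ψ /\ θ) /\ φ) -> (θ /\ χ) = min(1, 1 − 0.60 + 0.26) = min(1, 0.66) = 0.66
(~(~(ψ /\ θ) /\ φ) -> (θ /\ χ)) /\ ψ = min(0.66, 0.93) = 0.66
(χ -> ~ψ) /\ ((~(~(ψ /\ θ) /\ φ) -> (θ /\ χ)) /\ ψ) = min(0.81, 0.66) = 0.66
φ /\ ((χ -> ~ψ) /\ ((~(~(ψ /\ θ) /\ φ) -> (θ /\ χ)) /\ ψ)) = min(0.40, 0.66) = 0.40

0.40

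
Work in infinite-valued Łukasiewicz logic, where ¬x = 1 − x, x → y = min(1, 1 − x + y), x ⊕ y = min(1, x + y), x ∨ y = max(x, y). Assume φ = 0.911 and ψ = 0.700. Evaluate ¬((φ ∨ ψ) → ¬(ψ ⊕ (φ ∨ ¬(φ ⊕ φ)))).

0.911

φ ∨ ψ = max(0.911, 0.700) = 0.911
φ ⊕ φ = min(1, 0.911 + 0.911) = min(1, 1.822) = 1.000
¬(φ ⊕ φ) = 1 − 1.000 = 0.000
φ ∨ ¬(φ ⊕ φ) = max(0.911, 0.000) = 0.911
ψ ⊕ (φ ∨ ¬(φ ⊕ φ)) = min(1, 0.700 + 0.911) = min(1, 1.611) = 1.000
¬(ψ ⊕ (φ ∨ ¬(φ ⊕ φ))) = 1 − 1.000 = 0.000
(φ ∨ ψ) → ¬(ψ ⊕ (φ ∨ ¬(φ ⊕ φ))) = min(1, 1 − 0.911 + 0.000) = min(1, 0.089) = 0.089
¬((φ ∨ ψ) → ¬(ψ ⊕ (φ ∨ ¬(φ ⊕ φ)))) = 1 − 0.089 = 0.911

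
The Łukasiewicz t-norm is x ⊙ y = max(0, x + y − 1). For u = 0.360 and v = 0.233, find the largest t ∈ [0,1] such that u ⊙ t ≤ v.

0.873

The residuum of the Łukasiewicz t-norm gives the supremum: min(1, 1 − 0.360 + 0.233).
1 − 0.360 + 0.233 = 0.873, so t = min(1, 0.873) = 0.873.
Check: 0.360 ⊙ 0.873 = max(0, 0.233) = 0.233 ≤ 0.233.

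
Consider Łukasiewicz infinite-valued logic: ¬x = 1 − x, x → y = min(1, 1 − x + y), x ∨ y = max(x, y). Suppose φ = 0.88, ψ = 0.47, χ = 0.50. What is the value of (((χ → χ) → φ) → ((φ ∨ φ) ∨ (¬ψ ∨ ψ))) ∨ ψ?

χ → χ = min(1, 1 − 0.50 + 0.50) = min(1, 1.00) = 1.00
(χ → χ) → φ = min(1, 1 − 1.00 + 0.88) = min(1, 0.88) = 0.88
φ ∨ φ = max(0.88, 0.88) = 0.88
¬ψ = 1 − 0.47 = 0.53
¬ψ ∨ ψ = max(0.53, 0.47) = 0.53
(φ ∨ φ) ∨ (¬ψ ∨ ψ) = max(0.88, 0.53) = 0.88
((χ → χ) → φ) → ((φ ∨ φ) ∨ (¬ψ ∨ ψ)) = min(1, 1 − 0.88 + 0.88) = min(1, 1.00) = 1.00
(((χ → χ) → φ) → ((φ ∨ φ) ∨ (¬ψ ∨ ψ))) ∨ ψ = max(1.00, 0.47) = 1.00

1.00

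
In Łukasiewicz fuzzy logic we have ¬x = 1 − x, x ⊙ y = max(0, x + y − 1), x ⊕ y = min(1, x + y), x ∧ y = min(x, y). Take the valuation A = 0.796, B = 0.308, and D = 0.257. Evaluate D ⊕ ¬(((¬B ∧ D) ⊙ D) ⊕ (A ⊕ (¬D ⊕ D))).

0.257

¬B = 1 − 0.308 = 0.692
¬B ∧ D = min(0.692, 0.257) = 0.257
(¬B ∧ D) ⊙ D = max(0, 0.257 + 0.257 − 1) = max(0, -0.486) = 0.000
¬D = 1 − 0.257 = 0.743
¬D ⊕ D = min(1, 0.743 + 0.257) = min(1, 1.000) = 1.000
A ⊕ (¬D ⊕ D) = min(1, 0.796 + 1.000) = min(1, 1.796) = 1.000
((¬B ∧ D) ⊙ D) ⊕ (A ⊕ (¬D ⊕ D)) = min(1, 0.000 + 1.000) = min(1, 1.000) = 1.000
¬(((¬B ∧ D) ⊙ D) ⊕ (A ⊕ (¬D ⊕ D))) = 1 − 1.000 = 0.000
D ⊕ ¬(((¬B ∧ D) ⊙ D) ⊕ (A ⊕ (¬D ⊕ D))) = min(1, 0.257 + 0.000) = min(1, 0.257) = 0.257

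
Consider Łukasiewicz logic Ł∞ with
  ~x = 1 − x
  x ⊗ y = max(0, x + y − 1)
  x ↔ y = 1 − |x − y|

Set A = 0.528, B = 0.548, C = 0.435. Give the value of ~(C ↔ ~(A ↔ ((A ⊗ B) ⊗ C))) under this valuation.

0.093

A ⊗ B = max(0, 0.528 + 0.548 − 1) = max(0, 0.076) = 0.076
(A ⊗ B) ⊗ C = max(0, 0.076 + 0.435 − 1) = max(0, -0.489) = 0.000
A ↔ ((A ⊗ B) ⊗ C) = 1 − |0.528 − 0.000| = 1 − 0.528 = 0.472
~(A ↔ ((A ⊗ B) ⊗ C)) = 1 − 0.472 = 0.528
C ↔ ~(A ↔ ((A ⊗ B) ⊗ C)) = 1 − |0.435 − 0.528| = 1 − 0.093 = 0.907
~(C ↔ ~(A ↔ ((A ⊗ B) ⊗ C))) = 1 − 0.907 = 0.093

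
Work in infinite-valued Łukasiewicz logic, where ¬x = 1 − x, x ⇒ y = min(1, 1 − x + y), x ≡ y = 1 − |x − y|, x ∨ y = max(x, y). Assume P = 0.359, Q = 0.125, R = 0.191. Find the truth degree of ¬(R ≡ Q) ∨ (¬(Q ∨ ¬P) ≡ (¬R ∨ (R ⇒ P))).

0.359

R ≡ Q = 1 − |0.191 − 0.125| = 1 − 0.066 = 0.934
¬(R ≡ Q) = 1 − 0.934 = 0.066
¬P = 1 − 0.359 = 0.641
Q ∨ ¬P = max(0.125, 0.641) = 0.641
¬(Q ∨ ¬P) = 1 − 0.641 = 0.359
¬R = 1 − 0.191 = 0.809
R ⇒ P = min(1, 1 − 0.191 + 0.359) = min(1, 1.168) = 1.000
¬R ∨ (R ⇒ P) = max(0.809, 1.000) = 1.000
¬(Q ∨ ¬P) ≡ (¬R ∨ (R ⇒ P)) = 1 − |0.359 − 1.000| = 1 − 0.641 = 0.359
¬(R ≡ Q) ∨ (¬(Q ∨ ¬P) ≡ (¬R ∨ (R ⇒ P))) = max(0.066, 0.359) = 0.359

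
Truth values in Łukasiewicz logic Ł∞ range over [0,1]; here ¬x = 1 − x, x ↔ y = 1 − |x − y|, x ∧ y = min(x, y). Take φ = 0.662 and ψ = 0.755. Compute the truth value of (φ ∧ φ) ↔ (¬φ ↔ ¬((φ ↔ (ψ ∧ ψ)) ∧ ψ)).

φ ∧ φ = min(0.662, 0.662) = 0.662
¬φ = 1 − 0.662 = 0.338
ψ ∧ ψ = min(0.755, 0.755) = 0.755
φ ↔ (ψ ∧ ψ) = 1 − |0.662 − 0.755| = 1 − 0.093 = 0.907
(φ ↔ (ψ ∧ ψ)) ∧ ψ = min(0.907, 0.755) = 0.755
¬((φ ↔ (ψ ∧ ψ)) ∧ ψ) = 1 − 0.755 = 0.245
¬φ ↔ ¬((φ ↔ (ψ ∧ ψ)) ∧ ψ) = 1 − |0.338 − 0.245| = 1 − 0.093 = 0.907
(φ ∧ φ) ↔ (¬φ ↔ ¬((φ ↔ (ψ ∧ ψ)) ∧ ψ)) = 1 − |0.662 − 0.907| = 1 − 0.245 = 0.755

0.755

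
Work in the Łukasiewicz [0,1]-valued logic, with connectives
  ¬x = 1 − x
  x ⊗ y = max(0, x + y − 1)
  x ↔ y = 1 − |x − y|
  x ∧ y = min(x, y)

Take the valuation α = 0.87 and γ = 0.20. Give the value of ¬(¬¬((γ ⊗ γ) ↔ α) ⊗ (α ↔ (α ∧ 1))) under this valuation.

0.87

γ ⊗ γ = max(0, 0.20 + 0.20 − 1) = max(0, -0.60) = 0.00
(γ ⊗ γ) ↔ α = 1 − |0.00 − 0.87| = 1 − 0.87 = 0.13
¬((γ ⊗ γ) ↔ α) = 1 − 0.13 = 0.87
¬¬((γ ⊗ γ) ↔ α) = 1 − 0.87 = 0.13
α ∧ 1 = min(0.87, 1.00) = 0.87
α ↔ (α ∧ 1) = 1 − |0.87 − 0.87| = 1 − 0.00 = 1.00
¬¬((γ ⊗ γ) ↔ α) ⊗ (α ↔ (α ∧ 1)) = max(0, 0.13 + 1.00 − 1) = max(0, 0.13) = 0.13
¬(¬¬((γ ⊗ γ) ↔ α) ⊗ (α ↔ (α ∧ 1))) = 1 − 0.13 = 0.87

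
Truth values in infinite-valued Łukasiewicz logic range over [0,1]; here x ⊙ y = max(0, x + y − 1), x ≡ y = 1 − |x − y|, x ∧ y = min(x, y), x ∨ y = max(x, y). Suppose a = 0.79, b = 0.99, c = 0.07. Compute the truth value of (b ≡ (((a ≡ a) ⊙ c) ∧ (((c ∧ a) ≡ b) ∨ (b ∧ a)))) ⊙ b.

a ≡ a = 1 − |0.79 − 0.79| = 1 − 0.00 = 1.00
(a ≡ a) ⊙ c = max(0, 1.00 + 0.07 − 1) = max(0, 0.07) = 0.07
c ∧ a = min(0.07, 0.79) = 0.07
(c ∧ a) ≡ b = 1 − |0.07 − 0.99| = 1 − 0.92 = 0.08
b ∧ a = min(0.99, 0.79) = 0.79
((c ∧ a) ≡ b) ∨ (b ∧ a) = max(0.08, 0.79) = 0.79
((a ≡ a) ⊙ c) ∧ (((c ∧ a) ≡ b) ∨ (b ∧ a)) = min(0.07, 0.79) = 0.07
b ≡ (((a ≡ a) ⊙ c) ∧ (((c ∧ a) ≡ b) ∨ (b ∧ a))) = 1 − |0.99 − 0.07| = 1 − 0.92 = 0.08
(b ≡ (((a ≡ a) ⊙ c) ∧ (((c ∧ a) ≡ b) ∨ (b ∧ a)))) ⊙ b = max(0, 0.08 + 0.99 − 1) = max(0, 0.07) = 0.07

0.07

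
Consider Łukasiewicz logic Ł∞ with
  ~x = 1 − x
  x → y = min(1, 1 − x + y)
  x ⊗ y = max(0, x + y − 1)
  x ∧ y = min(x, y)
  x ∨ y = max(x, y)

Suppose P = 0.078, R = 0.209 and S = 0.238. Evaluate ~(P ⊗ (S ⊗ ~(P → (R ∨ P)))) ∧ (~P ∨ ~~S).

0.922

R ∨ P = max(0.209, 0.078) = 0.209
P → (R ∨ P) = min(1, 1 − 0.078 + 0.209) = min(1, 1.131) = 1.000
~(P → (R ∨ P)) = 1 − 1.000 = 0.000
S ⊗ ~(P → (R ∨ P)) = max(0, 0.238 + 0.000 − 1) = max(0, -0.762) = 0.000
P ⊗ (S ⊗ ~(P → (R ∨ P))) = max(0, 0.078 + 0.000 − 1) = max(0, -0.922) = 0.000
~(P ⊗ (S ⊗ ~(P → (R ∨ P)))) = 1 − 0.000 = 1.000
~P = 1 − 0.078 = 0.922
~S = 1 − 0.238 = 0.762
~~S = 1 − 0.762 = 0.238
~P ∨ ~~S = max(0.922, 0.238) = 0.922
~(P ⊗ (S ⊗ ~(P → (R ∨ P)))) ∧ (~P ∨ ~~S) = min(1.000, 0.922) = 0.922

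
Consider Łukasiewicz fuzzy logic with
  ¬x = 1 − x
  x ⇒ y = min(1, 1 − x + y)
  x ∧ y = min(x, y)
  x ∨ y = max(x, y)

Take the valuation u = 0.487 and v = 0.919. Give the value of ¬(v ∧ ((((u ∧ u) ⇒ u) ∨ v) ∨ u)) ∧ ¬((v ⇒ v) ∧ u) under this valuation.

u ∧ u = min(0.487, 0.487) = 0.487
(u ∧ u) ⇒ u = min(1, 1 − 0.487 + 0.487) = min(1, 1.000) = 1.000
((u ∧ u) ⇒ u) ∨ v = max(1.000, 0.919) = 1.000
(((u ∧ u) ⇒ u) ∨ v) ∨ u = max(1.000, 0.487) = 1.000
v ∧ ((((u ∧ u) ⇒ u) ∨ v) ∨ u) = min(0.919, 1.000) = 0.919
¬(v ∧ ((((u ∧ u) ⇒ u) ∨ v) ∨ u)) = 1 − 0.919 = 0.081
v ⇒ v = min(1, 1 − 0.919 + 0.919) = min(1, 1.000) = 1.000
(v ⇒ v) ∧ u = min(1.000, 0.487) = 0.487
¬((v ⇒ v) ∧ u) = 1 − 0.487 = 0.513
¬(v ∧ ((((u ∧ u) ⇒ u) ∨ v) ∨ u)) ∧ ¬((v ⇒ v) ∧ u) = min(0.081, 0.513) = 0.081

0.081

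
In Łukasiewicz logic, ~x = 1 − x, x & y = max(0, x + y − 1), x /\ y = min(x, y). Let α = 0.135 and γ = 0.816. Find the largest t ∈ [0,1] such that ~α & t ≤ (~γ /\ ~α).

~α = 1 − 0.135 = 0.865
So the left factor is ~α = 0.865.
~γ = 1 − 0.816 = 0.184
~γ /\ ~α = min(0.184, 0.865) = 0.184
So the right-hand bound is ~γ /\ ~α = 0.184.
The residuum of the Łukasiewicz t-norm gives the supremum: min(1, 1 − 0.865 + 0.184).
1 − 0.865 + 0.184 = 0.319, so t = min(1, 0.319) = 0.319.
Check: 0.865 & 0.319 = max(0, 0.184) = 0.184 ≤ 0.184.

0.319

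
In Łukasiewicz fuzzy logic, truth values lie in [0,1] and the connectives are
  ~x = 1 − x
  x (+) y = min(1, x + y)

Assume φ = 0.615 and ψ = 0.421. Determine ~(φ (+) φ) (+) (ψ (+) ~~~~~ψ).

φ (+) φ = min(1, 0.615 + 0.615) = min(1, 1.230) = 1.000
~(φ (+) φ) = 1 − 1.000 = 0.000
~ψ = 1 − 0.421 = 0.579
~~ψ = 1 − 0.579 = 0.421
~~~ψ = 1 − 0.421 = 0.579
~~~~ψ = 1 − 0.579 = 0.421
~~~~~ψ = 1 − 0.421 = 0.579
ψ (+) ~~~~~ψ = min(1, 0.421 + 0.579) = min(1, 1.000) = 1.000
~(φ (+) φ) (+) (ψ (+) ~~~~~ψ) = min(1, 0.000 + 1.000) = min(1, 1.000) = 1.000

1.000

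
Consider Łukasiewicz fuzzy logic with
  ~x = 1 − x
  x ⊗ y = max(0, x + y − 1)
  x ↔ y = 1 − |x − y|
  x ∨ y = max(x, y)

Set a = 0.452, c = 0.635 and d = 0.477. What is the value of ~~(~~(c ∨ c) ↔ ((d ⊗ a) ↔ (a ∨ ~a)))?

c ∨ c = max(0.635, 0.635) = 0.635
~(c ∨ c) = 1 − 0.635 = 0.365
~~(c ∨ c) = 1 − 0.365 = 0.635
d ⊗ a = max(0, 0.477 + 0.452 − 1) = max(0, -0.071) = 0.000
~a = 1 − 0.452 = 0.548
a ∨ ~a = max(0.452, 0.548) = 0.548
(d ⊗ a) ↔ (a ∨ ~a) = 1 − |0.000 − 0.548| = 1 − 0.548 = 0.452
~~(c ∨ c) ↔ ((d ⊗ a) ↔ (a ∨ ~a)) = 1 − |0.635 − 0.452| = 1 − 0.183 = 0.817
~(~~(c ∨ c) ↔ ((d ⊗ a) ↔ (a ∨ ~a))) = 1 − 0.817 = 0.183
~~(~~(c ∨ c) ↔ ((d ⊗ a) ↔ (a ∨ ~a))) = 1 − 0.183 = 0.817

0.817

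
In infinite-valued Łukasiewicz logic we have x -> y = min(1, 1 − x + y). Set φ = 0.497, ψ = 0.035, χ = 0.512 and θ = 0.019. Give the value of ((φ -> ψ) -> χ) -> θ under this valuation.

φ -> ψ = min(1, 1 − 0.497 + 0.035) = min(1, 0.538) = 0.538
(φ -> ψ) -> χ = min(1, 1 − 0.538 + 0.512) = min(1, 0.974) = 0.974
((φ -> ψ) -> χ) -> θ = min(1, 1 − 0.974 + 0.019) = min(1, 0.045) = 0.045

0.045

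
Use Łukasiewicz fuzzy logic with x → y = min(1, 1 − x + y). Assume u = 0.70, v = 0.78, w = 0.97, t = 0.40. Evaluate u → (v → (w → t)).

w → t = min(1, 1 − 0.97 + 0.40) = min(1, 0.43) = 0.43
v → (w → t) = min(1, 1 − 0.78 + 0.43) = min(1, 0.65) = 0.65
u → (v → (w → t)) = min(1, 1 − 0.70 + 0.65) = min(1, 0.95) = 0.95

0.95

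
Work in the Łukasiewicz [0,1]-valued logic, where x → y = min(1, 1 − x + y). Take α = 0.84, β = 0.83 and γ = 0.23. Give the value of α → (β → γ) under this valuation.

0.56

β → γ = min(1, 1 − 0.83 + 0.23) = min(1, 0.40) = 0.40
α → (β → γ) = min(1, 1 − 0.84 + 0.40) = min(1, 0.56) = 0.56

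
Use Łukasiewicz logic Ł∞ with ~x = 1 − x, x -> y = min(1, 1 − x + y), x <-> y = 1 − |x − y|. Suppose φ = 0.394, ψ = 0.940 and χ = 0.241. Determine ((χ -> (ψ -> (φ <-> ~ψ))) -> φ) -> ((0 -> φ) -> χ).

0.847

~ψ = 1 − 0.940 = 0.060
φ <-> ~ψ = 1 − |0.394 − 0.060| = 1 − 0.334 = 0.666
ψ -> (φ <-> ~ψ) = min(1, 1 − 0.940 + 0.666) = min(1, 0.726) = 0.726
χ -> (ψ -> (φ <-> ~ψ)) = min(1, 1 − 0.241 + 0.726) = min(1, 1.485) = 1.000
(χ -> (ψ -> (φ <-> ~ψ))) -> φ = min(1, 1 − 1.000 + 0.394) = min(1, 0.394) = 0.394
0 -> φ = min(1, 1 − 0.000 + 0.394) = min(1, 1.394) = 1.000
(0 -> φ) -> χ = min(1, 1 − 1.000 + 0.241) = min(1, 0.241) = 0.241
((χ -> (ψ -> (φ <-> ~ψ))) -> φ) -> ((0 -> φ) -> χ) = min(1, 1 − 0.394 + 0.241) = min(1, 0.847) = 0.847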